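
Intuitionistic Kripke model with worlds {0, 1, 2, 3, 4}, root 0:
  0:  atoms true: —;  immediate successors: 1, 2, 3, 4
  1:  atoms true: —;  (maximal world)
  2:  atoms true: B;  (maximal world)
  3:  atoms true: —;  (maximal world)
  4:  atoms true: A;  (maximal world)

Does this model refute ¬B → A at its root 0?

0 ⊮ ¬B → A: at the accessible world 1, 1 ⊩ ¬B but 1 ⊮ A.
1 lacks atom A, so 1 ⊮ A.
So the root 0 does not force ¬B → A; the model is a countermodel.

Yes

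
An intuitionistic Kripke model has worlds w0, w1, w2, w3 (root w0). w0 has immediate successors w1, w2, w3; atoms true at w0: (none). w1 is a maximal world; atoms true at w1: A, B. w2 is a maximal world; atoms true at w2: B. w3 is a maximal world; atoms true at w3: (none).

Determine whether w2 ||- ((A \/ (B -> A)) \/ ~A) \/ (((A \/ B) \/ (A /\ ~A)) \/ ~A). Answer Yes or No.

w2 ||- ((A \/ (B -> A)) \/ ~A) \/ (((A \/ B) \/ (A /\ ~A)) \/ ~A) via the disjunct (A \/ (B -> A)) \/ ~A.

Yes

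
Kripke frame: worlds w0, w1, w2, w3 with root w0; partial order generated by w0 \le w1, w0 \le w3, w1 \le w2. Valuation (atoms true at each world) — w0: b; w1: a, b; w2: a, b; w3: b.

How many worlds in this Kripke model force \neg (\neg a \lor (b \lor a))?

w0: does not force it — w0 \nVdash \neg (\neg a \lor (b \lor a)) since w0 is accessible from w0 and w0 \Vdash \neg a \lor (b \lor a).
w1: does not force it — w1 \nVdash \neg (\neg a \lor (b \lor a)) since w1 is accessible from w1 and w1 \Vdash \neg a \lor (b \lor a).
w2: does not force it — w2 \nVdash \neg (\neg a \lor (b \lor a)) since w2 is accessible from w2 and w2 \Vdash \neg a \lor (b \lor a).
w3: does not force it.
Worlds forcing the formula: { }.

0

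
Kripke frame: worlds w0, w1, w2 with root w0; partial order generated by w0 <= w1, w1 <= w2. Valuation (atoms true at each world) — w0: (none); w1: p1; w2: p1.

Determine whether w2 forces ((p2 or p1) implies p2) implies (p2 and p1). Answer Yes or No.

Yes

w2 forces ((p2 or p1) implies p2) implies (p2 and p1) vacuously: no world accessible from w2 forces the antecedent (p2 or p1) implies p2.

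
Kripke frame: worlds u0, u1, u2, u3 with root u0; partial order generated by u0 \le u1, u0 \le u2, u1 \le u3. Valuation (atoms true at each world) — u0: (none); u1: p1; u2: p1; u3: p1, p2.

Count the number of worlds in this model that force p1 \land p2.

u0: does not force it — u0 \nVdash p1 \land p2 since u0 fails p1.
u1: does not force it — u1 \nVdash p1 \land p2 since u1 fails p2.
u2: does not force it — u2 \nVdash p1 \land p2 since u2 fails p2.
u3: forces it.
Worlds forcing the formula: {u3}.

1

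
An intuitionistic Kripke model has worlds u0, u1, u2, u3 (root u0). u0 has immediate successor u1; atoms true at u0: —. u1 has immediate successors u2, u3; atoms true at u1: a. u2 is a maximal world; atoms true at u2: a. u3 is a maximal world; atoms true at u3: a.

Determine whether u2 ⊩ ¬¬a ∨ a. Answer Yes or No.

u2 ⊩ ¬¬a ∨ a via the disjunct ¬¬a.

Yes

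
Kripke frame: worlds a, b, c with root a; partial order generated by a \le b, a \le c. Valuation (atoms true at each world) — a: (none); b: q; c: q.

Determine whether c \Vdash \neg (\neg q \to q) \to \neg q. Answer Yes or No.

Yes

c \Vdash \neg (\neg q \to q) \to \neg q vacuously: no world accessible from c forces the antecedent \neg (\neg q \to q).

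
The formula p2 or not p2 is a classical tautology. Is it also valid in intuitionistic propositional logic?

No

This is the law of excluded middle, which is not intuitionistically valid.
A Kripke countermodel: worlds s0, s1; order generated by s0 <= s1; atoms true at each world — s0:{}; s1:{p2}.
s0 does not force p2 or not p2: neither disjunct is forced at s0.
s0 lacks atom p2, so s0 does not force p2.
So the root s0 does not force the formula.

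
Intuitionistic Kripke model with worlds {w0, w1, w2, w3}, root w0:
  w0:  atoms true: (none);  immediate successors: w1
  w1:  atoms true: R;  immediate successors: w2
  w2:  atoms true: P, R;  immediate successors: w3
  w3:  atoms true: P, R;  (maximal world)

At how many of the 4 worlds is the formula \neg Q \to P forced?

w0: does not force it — w0 \nVdash \neg Q \to P: already at w0 itself, w0 \Vdash \neg Q but w0 \nVdash P.
w1: does not force it — w1 \nVdash \neg Q \to P: already at w1 itself, w1 \Vdash \neg Q but w1 \nVdash P.
w2: forces it.
w3: forces it.
Worlds forcing the formula: {w2, w3}.

2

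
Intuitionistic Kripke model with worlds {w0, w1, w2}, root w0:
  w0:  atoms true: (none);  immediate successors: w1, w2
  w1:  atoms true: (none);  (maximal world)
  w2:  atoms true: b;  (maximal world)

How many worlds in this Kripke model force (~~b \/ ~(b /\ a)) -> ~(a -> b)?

0

w0: does not force it — w0 ||-/- (~~b \/ ~(b /\ a)) -> ~(a -> b): already at w0 itself, w0 ||- ~~b \/ ~(b /\ a) but w0 ||-/- ~(a -> b).
w1: does not force it — w1 ||-/- (~~b \/ ~(b /\ a)) -> ~(a -> b): already at w1 itself, w1 ||- ~~b \/ ~(b /\ a) but w1 ||-/- ~(a -> b).
w2: does not force it — w2 ||-/- (~~b \/ ~(b /\ a)) -> ~(a -> b): already at w2 itself, w2 ||- ~~b \/ ~(b /\ a) but w2 ||-/- ~(a -> b).
Worlds forcing the formula: { }.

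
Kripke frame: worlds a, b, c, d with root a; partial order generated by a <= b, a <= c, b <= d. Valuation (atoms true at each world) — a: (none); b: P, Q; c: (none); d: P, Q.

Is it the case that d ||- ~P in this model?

d ||-/- ~P since d is accessible from d and d ||- P.

No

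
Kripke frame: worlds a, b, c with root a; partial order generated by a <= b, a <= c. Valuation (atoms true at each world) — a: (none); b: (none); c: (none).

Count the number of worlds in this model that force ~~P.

0

a: does not force it — a ||-/- ~~P since a is accessible from a and a ||- ~P.
b: does not force it.
c: does not force it.
Worlds forcing the formula: { }.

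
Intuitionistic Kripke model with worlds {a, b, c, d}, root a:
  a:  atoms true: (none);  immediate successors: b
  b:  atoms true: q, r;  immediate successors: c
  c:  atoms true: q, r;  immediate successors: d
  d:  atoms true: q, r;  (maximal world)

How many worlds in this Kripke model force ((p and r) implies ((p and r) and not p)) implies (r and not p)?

3

a: does not force it — a does not force ((p and r) implies ((p and r) and not p)) implies (r and not p): already at a itself, a forces (p and r) implies ((p and r) and not p) but a does not force r and not p.
b: forces it.
c: forces it.
d: forces it.
Worlds forcing the formula: {b, c, d}.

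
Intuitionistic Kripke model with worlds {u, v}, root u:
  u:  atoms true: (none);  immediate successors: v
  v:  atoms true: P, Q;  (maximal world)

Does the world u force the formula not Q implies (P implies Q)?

Yes

u forces not Q implies (P implies Q) vacuously: no world accessible from u forces the antecedent not Q.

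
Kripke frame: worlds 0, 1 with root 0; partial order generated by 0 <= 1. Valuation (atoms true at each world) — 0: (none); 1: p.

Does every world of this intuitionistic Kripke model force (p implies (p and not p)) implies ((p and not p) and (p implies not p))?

Yes

0 forces (p implies (p and not p)) implies ((p and not p) and (p implies not p)) vacuously: no world accessible from 0 forces the antecedent p implies (p and not p).
Since the root 0 forces (p implies (p and not p)) implies ((p and not p) and (p implies not p)) and forcing is persistent (monotone upward), every world forces it.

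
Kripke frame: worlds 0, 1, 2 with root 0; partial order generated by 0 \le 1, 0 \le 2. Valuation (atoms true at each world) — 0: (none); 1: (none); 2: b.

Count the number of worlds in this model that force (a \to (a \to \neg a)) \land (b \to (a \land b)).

0: does not force it — 0 \nVdash (a \to (a \to \neg a)) \land (b \to (a \land b)) since 0 fails b \to (a \land b).
1: forces it.
2: does not force it — 2 \nVdash (a \to (a \to \neg a)) \land (b \to (a \land b)) since 2 fails b \to (a \land b).
Worlds forcing the formula: {1}.

1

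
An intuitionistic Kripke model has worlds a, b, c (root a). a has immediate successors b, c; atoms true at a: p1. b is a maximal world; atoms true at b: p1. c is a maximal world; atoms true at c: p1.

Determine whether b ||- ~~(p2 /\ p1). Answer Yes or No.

b ||-/- ~~(p2 /\ p1) since b is accessible from b and b ||- ~(p2 /\ p1).
b ||- ~(p2 /\ p1): no world accessible from b forces p2 /\ p1.

No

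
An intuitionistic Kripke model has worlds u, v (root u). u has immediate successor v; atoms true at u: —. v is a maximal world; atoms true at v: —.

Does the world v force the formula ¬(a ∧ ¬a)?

v ⊩ ¬(a ∧ ¬a): no world accessible from v forces a ∧ ¬a.

Yes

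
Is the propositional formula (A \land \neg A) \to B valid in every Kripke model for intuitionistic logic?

Yes

This is an instance of ex falso quodlibet, which is intuitionistically derivable.
No world can force both A and \neg A, so the antecedent A \land \neg A is never forced and the implication holds vacuously at every world.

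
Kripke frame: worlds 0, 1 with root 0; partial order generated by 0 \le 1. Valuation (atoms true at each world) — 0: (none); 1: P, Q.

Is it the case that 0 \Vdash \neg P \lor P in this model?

0 \nVdash \neg P \lor P: neither disjunct is forced at 0.
0 \nVdash \neg P since 1 is accessible from 0 and 1 \Vdash P.

No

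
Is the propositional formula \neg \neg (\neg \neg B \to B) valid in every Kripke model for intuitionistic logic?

This is the double negation of double-negation elimination, which is intuitionistically derivable.
By Glivenko's theorem the double negation of any classical propositional tautology is intuitionistically provable; \neg \neg B \to B is classically a tautology.

Yes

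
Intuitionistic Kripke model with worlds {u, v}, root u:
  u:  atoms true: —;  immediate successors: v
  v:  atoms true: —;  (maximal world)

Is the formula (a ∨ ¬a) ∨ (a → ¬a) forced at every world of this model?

Yes

u ⊩ (a ∨ ¬a) ∨ (a → ¬a) via the disjunct a ∨ ¬a.
Since the root u forces (a ∨ ¬a) ∨ (a → ¬a) and forcing is persistent (monotone upward), every world forces it.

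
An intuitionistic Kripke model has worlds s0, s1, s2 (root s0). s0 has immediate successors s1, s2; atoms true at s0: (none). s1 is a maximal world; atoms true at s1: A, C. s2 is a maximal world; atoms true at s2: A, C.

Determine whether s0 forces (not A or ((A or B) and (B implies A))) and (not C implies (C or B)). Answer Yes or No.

s0 does not force (not A or ((A or B) and (B implies A))) and (not C implies (C or B)) since s0 fails not A or ((A or B) and (B implies A)).

No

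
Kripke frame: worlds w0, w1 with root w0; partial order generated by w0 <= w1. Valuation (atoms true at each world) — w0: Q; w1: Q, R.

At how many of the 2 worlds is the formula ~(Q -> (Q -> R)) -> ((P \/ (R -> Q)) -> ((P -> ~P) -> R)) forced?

w0: forces it.
w1: forces it.
Worlds forcing the formula: {w0, w1}.

2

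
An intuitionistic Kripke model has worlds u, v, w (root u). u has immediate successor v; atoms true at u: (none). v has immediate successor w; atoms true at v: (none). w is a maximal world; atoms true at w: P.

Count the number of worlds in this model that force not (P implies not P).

3

u: forces it.
v: forces it.
w: forces it.
Worlds forcing the formula: {u, v, w}.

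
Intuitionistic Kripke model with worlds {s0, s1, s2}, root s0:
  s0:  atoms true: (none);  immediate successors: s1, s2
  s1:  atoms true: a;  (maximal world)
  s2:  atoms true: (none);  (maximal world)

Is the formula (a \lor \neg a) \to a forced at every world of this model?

No

Not every world: s0 \nVdash (a \lor \neg a) \to a.
s0 \nVdash (a \lor \neg a) \to a: at the accessible world s2, s2 \Vdash a \lor \neg a but s2 \nVdash a.
s2 lacks atom a, so s2 \nVdash a.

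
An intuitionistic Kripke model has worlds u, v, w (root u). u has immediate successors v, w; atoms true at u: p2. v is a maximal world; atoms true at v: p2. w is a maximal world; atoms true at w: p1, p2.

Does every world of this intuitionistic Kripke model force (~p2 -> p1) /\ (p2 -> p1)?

No

Not every world: u ||-/- (~p2 -> p1) /\ (p2 -> p1).
u ||-/- (~p2 -> p1) /\ (p2 -> p1) since u fails p2 -> p1.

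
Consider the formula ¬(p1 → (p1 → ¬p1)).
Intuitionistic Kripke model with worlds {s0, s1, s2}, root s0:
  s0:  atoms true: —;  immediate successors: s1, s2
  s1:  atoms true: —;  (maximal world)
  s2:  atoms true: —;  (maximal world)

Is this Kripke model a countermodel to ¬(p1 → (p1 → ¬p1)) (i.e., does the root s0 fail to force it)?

s0 ⊮ ¬(p1 → (p1 → ¬p1)) since s0 is accessible from s0 and s0 ⊩ p1 → (p1 → ¬p1).
s0 ⊩ p1 → (p1 → ¬p1) vacuously: no world accessible from s0 forces the antecedent p1.
So the root s0 does not force ¬(p1 → (p1 → ¬p1)); the model is a countermodel.

Yes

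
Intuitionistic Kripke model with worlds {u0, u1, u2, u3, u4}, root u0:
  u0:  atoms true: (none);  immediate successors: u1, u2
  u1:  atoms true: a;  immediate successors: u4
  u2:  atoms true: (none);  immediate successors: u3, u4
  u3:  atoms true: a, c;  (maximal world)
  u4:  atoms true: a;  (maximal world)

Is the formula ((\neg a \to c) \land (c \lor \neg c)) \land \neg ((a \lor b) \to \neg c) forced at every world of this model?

No

Not every world: u0 \nVdash ((\neg a \to c) \land (c \lor \neg c)) \land \neg ((a \lor b) \to \neg c).
u0 \nVdash ((\neg a \to c) \land (c \lor \neg c)) \land \neg ((a \lor b) \to \neg c) since u0 fails (\neg a \to c) \land (c \lor \neg c).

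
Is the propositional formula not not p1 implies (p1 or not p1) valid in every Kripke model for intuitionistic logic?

This is a variant of double-negation elimination (deriving excluded middle from double negation), which is not intuitionistically valid.
A Kripke countermodel: worlds u0, u1; order generated by u0 <= u1; atoms true at each world — u0:{}; u1:{p1}.
u0 does not force not not p1 implies (p1 or not p1): already at u0 itself, u0 forces not not p1 but u0 does not force p1 or not p1.
u0 does not force p1 or not p1: neither disjunct is forced at u0.
u0 lacks atom p1, so u0 does not force p1.
So the root u0 does not force the formula.

No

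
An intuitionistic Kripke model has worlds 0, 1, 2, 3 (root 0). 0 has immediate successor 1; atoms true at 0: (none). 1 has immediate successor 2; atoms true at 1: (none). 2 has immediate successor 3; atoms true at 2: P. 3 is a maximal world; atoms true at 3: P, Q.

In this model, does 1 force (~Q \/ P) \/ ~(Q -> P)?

1 ||-/- (~Q \/ P) \/ ~(Q -> P): neither disjunct is forced at 1.
1 ||-/- ~Q \/ P: neither disjunct is forced at 1.
1 ||-/- ~Q since 3 is accessible from 1 and 3 ||- Q.

No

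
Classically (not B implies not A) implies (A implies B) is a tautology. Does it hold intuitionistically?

No

This is the converse of contraposition, which is not intuitionistically valid.
A Kripke countermodel: worlds u, v; order generated by u <= v; atoms true at each world — u:{A}; v:{A,B}.
u does not force (not B implies not A) implies (A implies B): already at u itself, u forces not B implies not A but u does not force A implies B.
u does not force A implies B: already at u itself, u forces A but u does not force B.
u lacks atom B, so u does not force B.
So the root u does not force the formula.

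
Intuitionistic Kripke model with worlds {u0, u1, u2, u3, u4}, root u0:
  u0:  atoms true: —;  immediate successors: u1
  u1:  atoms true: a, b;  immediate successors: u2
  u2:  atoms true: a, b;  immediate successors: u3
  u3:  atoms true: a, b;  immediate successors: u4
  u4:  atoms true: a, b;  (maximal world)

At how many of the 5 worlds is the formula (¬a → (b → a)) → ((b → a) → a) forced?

4

u0: does not force it — u0 ⊮ (¬a → (b → a)) → ((b → a) → a): already at u0 itself, u0 ⊩ ¬a → (b → a) but u0 ⊮ (b → a) → a.
u1: forces it.
u2: forces it.
u3: forces it.
u4: forces it.
Worlds forcing the formula: {u1, u2, u3, u4}.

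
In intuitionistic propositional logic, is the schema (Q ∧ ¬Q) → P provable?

This is an instance of ex falso quodlibet, which is intuitionistically derivable.
No world can force both Q and ¬Q, so the antecedent Q ∧ ¬Q is never forced and the implication holds vacuously at every world.

Yes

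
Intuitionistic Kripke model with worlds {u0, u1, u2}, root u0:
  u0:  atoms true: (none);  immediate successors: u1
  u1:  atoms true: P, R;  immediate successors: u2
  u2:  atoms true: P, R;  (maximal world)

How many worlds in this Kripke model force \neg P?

0

u0: does not force it — u0 \nVdash \neg P since u1 is accessible from u0 and u1 \Vdash P.
u1: does not force it.
u2: does not force it.
Worlds forcing the formula: { }.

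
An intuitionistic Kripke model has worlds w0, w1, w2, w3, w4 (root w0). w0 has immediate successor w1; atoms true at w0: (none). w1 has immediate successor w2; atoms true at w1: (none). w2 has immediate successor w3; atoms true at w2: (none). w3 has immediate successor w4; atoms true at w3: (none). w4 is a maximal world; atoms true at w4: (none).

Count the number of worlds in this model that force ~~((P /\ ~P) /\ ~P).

w0: does not force it — w0 ||-/- ~~((P /\ ~P) /\ ~P) since w0 is accessible from w0 and w0 ||- ~((P /\ ~P) /\ ~P).
w1: does not force it.
w2: does not force it.
w3: does not force it.
w4: does not force it.
Worlds forcing the formula: { }.

0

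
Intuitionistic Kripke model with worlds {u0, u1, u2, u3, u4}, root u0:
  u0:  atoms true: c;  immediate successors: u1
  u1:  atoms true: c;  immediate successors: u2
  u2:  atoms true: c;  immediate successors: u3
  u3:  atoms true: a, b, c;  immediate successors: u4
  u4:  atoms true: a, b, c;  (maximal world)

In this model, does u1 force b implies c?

Yes

u1 forces b implies c: every world accessible from u1 that forces b (namely u3, u4) also forces c.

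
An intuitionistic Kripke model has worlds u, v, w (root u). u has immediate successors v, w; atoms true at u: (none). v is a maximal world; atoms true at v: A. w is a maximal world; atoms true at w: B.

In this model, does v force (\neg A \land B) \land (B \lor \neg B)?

No

v \nVdash (\neg A \land B) \land (B \lor \neg B) since v fails \neg A \land B.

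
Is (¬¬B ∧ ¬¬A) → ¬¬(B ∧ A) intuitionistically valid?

Yes

This is the distribution of double negation over conjunction, which is intuitionistically derivable.
Assume ¬¬B, ¬¬A, and ¬(B ∧ A). From B we'd get ¬A (since B ∧ A is refuted), contradicting ¬¬A; so ¬B, contradicting ¬¬B.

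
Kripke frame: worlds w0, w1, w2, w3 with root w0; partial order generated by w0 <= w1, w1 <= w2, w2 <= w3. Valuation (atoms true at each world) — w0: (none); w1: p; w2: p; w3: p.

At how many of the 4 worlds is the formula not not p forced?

w0: forces it.
w1: forces it.
w2: forces it.
w3: forces it.
Worlds forcing the formula: {w0, w1, w2, w3}.

4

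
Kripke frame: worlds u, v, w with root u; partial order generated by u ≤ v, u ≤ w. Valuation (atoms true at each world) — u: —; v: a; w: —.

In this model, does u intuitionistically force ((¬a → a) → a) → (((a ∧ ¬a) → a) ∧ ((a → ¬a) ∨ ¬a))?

No

u ⊮ ((¬a → a) → a) → (((a ∧ ¬a) → a) ∧ ((a → ¬a) ∨ ¬a)): already at u itself, u ⊩ (¬a → a) → a but u ⊮ ((a ∧ ¬a) → a) ∧ ((a → ¬a) ∨ ¬a).
u ⊮ ((a ∧ ¬a) → a) ∧ ((a → ¬a) ∨ ¬a) since u fails (a → ¬a) ∨ ¬a.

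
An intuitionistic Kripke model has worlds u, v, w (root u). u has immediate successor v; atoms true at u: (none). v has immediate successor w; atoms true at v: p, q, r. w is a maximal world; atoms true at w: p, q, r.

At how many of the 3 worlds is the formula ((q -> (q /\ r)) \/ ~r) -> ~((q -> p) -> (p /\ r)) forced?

0

u: does not force it — u ||-/- ((q -> (q /\ r)) \/ ~r) -> ~((q -> p) -> (p /\ r)): already at u itself, u ||- (q -> (q /\ r)) \/ ~r but u ||-/- ~((q -> p) -> (p /\ r)).
v: does not force it — v ||-/- ((q -> (q /\ r)) \/ ~r) -> ~((q -> p) -> (p /\ r)): already at v itself, v ||- (q -> (q /\ r)) \/ ~r but v ||-/- ~((q -> p) -> (p /\ r)).
w: does not force it.
Worlds forcing the formula: { }.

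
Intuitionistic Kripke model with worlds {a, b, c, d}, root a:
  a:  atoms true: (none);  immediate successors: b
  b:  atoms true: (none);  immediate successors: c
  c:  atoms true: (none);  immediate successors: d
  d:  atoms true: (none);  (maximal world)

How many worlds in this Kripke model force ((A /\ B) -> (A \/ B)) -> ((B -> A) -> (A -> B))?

4

a: forces it.
b: forces it.
c: forces it.
d: forces it.
Worlds forcing the formula: {a, b, c, d}.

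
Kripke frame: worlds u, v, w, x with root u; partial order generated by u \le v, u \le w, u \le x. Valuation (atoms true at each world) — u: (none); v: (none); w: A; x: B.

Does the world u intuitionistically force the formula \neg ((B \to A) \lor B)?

u \nVdash \neg ((B \to A) \lor B) since v is accessible from u and v \Vdash (B \to A) \lor B.
v \Vdash (B \to A) \lor B via the disjunct B \to A.

No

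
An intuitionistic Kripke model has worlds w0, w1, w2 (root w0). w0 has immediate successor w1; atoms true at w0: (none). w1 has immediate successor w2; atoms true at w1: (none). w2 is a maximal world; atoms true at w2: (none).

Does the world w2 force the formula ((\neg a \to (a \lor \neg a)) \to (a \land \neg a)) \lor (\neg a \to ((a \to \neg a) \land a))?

w2 \nVdash ((\neg a \to (a \lor \neg a)) \to (a \land \neg a)) \lor (\neg a \to ((a \to \neg a) \land a)): neither disjunct is forced at w2.
w2 \nVdash (\neg a \to (a \lor \neg a)) \to (a \land \neg a): already at w2 itself, w2 \Vdash \neg a \to (a \lor \neg a) but w2 \nVdash a \land \neg a.
w2 \nVdash a \land \neg a since w2 fails a.

No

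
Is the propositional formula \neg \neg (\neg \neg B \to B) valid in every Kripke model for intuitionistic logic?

Yes

This is the double negation of double-negation elimination, which is intuitionistically derivable.
By Glivenko's theorem the double negation of any classical propositional tautology is intuitionistically provable; \neg \neg B \to B is classically a tautology.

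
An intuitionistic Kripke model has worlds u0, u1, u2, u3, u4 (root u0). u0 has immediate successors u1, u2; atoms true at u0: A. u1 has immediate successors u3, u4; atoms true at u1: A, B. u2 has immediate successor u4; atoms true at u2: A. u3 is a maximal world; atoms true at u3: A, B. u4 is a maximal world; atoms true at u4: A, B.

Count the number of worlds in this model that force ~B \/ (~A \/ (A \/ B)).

u0: forces it.
u1: forces it.
u2: forces it.
u3: forces it.
u4: forces it.
Worlds forcing the formula: {u0, u1, u2, u3, u4}.

5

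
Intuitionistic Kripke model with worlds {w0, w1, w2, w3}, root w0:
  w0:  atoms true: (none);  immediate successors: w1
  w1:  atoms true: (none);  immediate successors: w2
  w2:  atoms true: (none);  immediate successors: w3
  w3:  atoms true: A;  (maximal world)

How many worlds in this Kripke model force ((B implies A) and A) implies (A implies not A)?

w0: does not force it — w0 does not force ((B implies A) and A) implies (A implies not A): at the accessible world w3, w3 forces (B implies A) and A but w3 does not force A implies not A.
w1: does not force it — w1 does not force ((B implies A) and A) implies (A implies not A): at the accessible world w3, w3 forces (B implies A) and A but w3 does not force A implies not A.
w2: does not force it.
w3: does not force it.
Worlds forcing the formula: { }.

0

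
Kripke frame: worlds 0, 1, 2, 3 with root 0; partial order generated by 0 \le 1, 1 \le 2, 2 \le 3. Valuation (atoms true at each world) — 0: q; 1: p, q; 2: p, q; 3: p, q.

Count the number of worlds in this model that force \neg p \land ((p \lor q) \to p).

0: does not force it — 0 \nVdash \neg p \land ((p \lor q) \to p) since 0 fails \neg p.
1: does not force it.
2: does not force it.
3: does not force it.
Worlds forcing the formula: { }.

0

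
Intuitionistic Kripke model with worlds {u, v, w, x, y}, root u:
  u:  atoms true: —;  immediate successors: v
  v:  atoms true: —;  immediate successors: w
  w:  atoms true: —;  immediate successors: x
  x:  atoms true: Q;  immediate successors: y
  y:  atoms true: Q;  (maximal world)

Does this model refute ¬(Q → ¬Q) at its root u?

No

u ⊩ ¬(Q → ¬Q): no world accessible from u forces Q → ¬Q.
So the root u forces ¬(Q → ¬Q); the model is not a countermodel.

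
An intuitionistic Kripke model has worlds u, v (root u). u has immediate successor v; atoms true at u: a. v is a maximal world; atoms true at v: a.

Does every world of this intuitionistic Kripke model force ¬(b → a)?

Not every world: u ⊮ ¬(b → a).
u ⊮ ¬(b → a) since u is accessible from u and u ⊩ b → a.
u ⊩ b → a vacuously: no world accessible from u forces the antecedent b.

No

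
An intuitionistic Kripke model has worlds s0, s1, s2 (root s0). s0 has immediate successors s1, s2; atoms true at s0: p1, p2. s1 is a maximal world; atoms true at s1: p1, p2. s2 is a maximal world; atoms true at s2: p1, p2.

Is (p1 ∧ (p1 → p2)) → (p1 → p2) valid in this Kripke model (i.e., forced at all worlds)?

Yes

s0 ⊩ (p1 ∧ (p1 → p2)) → (p1 → p2): every world accessible from s0 that forces p1 ∧ (p1 → p2) (namely s0, s1, s2) also forces p1 → p2.
Since the root s0 forces (p1 ∧ (p1 → p2)) → (p1 → p2) and forcing is persistent (monotone upward), every world forces it.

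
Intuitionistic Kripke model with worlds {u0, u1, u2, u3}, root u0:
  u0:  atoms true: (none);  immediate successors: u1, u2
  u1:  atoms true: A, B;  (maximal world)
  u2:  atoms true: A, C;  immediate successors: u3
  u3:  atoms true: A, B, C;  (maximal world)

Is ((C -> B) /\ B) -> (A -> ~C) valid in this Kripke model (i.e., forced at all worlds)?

Not every world: u0 ||-/- ((C -> B) /\ B) -> (A -> ~C).
u0 ||-/- ((C -> B) /\ B) -> (A -> ~C): at the accessible world u3, u3 ||- (C -> B) /\ B but u3 ||-/- A -> ~C.
u3 ||-/- A -> ~C: already at u3 itself, u3 ||- A but u3 ||-/- ~C.

No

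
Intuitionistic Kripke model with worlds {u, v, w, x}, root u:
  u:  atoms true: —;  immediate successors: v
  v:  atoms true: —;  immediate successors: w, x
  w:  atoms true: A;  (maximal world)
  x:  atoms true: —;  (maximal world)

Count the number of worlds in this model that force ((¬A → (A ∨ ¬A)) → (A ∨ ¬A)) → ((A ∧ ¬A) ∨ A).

u: does not force it — u ⊮ ((¬A → (A ∨ ¬A)) → (A ∨ ¬A)) → ((A ∧ ¬A) ∨ A): at the accessible world x, x ⊩ (¬A → (A ∨ ¬A)) → (A ∨ ¬A) but x ⊮ (A ∧ ¬A) ∨ A.
v: does not force it.
w: forces it.
x: does not force it.
Worlds forcing the formula: {w}.

1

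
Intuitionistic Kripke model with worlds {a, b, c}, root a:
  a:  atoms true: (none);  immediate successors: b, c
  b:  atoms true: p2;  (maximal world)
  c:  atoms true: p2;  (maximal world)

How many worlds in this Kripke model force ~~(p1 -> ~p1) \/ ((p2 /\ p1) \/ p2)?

a: forces it.
b: forces it.
c: forces it.
Worlds forcing the formula: {a, b, c}.

3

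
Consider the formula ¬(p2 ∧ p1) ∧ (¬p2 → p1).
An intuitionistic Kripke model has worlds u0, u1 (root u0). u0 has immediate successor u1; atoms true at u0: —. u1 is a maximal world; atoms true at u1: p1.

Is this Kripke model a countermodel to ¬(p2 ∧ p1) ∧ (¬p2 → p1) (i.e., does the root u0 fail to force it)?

Yes

u0 ⊮ ¬(p2 ∧ p1) ∧ (¬p2 → p1) since u0 fails ¬p2 → p1.
So the root u0 does not force ¬(p2 ∧ p1) ∧ (¬p2 → p1); the model is a countermodel.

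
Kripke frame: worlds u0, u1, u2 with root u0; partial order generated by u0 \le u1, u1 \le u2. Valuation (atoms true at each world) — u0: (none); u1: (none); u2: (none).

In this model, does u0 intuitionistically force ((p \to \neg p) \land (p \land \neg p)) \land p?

No

u0 \nVdash ((p \to \neg p) \land (p \land \neg p)) \land p since u0 fails (p \to \neg p) \land (p \land \neg p).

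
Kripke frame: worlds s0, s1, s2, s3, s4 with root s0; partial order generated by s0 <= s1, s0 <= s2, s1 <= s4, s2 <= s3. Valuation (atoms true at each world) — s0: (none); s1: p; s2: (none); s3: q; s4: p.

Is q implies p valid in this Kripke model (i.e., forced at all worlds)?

No

Not every world: s0 does not force q implies p.
s0 does not force q implies p: at the accessible world s3, s3 forces q but s3 does not force p.
s3 lacks atom p, so s3 does not force p.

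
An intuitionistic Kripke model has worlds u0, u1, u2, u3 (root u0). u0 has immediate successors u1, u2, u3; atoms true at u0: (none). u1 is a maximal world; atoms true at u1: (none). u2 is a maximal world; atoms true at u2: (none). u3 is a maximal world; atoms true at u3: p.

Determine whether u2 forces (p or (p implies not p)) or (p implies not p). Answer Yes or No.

Yes

u2 forces (p or (p implies not p)) or (p implies not p) via the disjunct p or (p implies not p).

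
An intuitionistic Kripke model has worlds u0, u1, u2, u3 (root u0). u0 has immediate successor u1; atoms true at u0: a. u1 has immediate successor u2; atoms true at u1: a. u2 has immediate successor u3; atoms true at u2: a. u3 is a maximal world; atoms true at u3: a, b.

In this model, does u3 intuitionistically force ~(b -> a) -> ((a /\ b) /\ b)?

u3 ||- ~(b -> a) -> ((a /\ b) /\ b) vacuously: no world accessible from u3 forces the antecedent ~(b -> a).

Yes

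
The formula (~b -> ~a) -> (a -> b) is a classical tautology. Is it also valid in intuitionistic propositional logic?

No

This is the converse of contraposition, which is not intuitionistically valid.
A Kripke countermodel: worlds 0, 1; order generated by 0 <= 1; atoms true at each world — 0:{a}; 1:{a,b}.
0 ||-/- (~b -> ~a) -> (a -> b): already at 0 itself, 0 ||- ~b -> ~a but 0 ||-/- a -> b.
0 ||-/- a -> b: already at 0 itself, 0 ||- a but 0 ||-/- b.
0 lacks atom b, so 0 ||-/- b.
So the root 0 does not force the formula.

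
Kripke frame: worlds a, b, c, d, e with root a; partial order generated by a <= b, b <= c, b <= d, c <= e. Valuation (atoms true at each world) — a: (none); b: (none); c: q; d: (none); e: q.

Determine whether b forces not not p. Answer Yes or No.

No

b does not force not not p since b is accessible from b and b forces not p.
b forces not p: no world accessible from b forces p.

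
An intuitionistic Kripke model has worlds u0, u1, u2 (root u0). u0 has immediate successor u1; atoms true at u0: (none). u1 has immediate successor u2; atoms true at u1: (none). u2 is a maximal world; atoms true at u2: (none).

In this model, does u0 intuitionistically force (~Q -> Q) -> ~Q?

Yes

u0 ||- (~Q -> Q) -> ~Q vacuously: no world accessible from u0 forces the antecedent ~Q -> Q.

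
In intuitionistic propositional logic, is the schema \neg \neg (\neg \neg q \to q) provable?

This is the double negation of double-negation elimination, which is intuitionistically derivable.
By Glivenko's theorem the double negation of any classical propositional tautology is intuitionistically provable; \neg \neg q \to q is classically a tautology.

Yes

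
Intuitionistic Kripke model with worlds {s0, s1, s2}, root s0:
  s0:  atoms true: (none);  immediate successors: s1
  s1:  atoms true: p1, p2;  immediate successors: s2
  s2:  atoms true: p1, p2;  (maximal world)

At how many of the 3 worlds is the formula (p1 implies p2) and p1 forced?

s0: does not force it — s0 does not force (p1 implies p2) and p1 since s0 fails p1.
s1: forces it.
s2: forces it.
Worlds forcing the formula: {s1, s2}.

2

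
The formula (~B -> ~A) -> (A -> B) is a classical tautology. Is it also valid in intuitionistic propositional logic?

No

This is the converse of contraposition, which is not intuitionistically valid.
A Kripke countermodel: worlds u, v; order generated by u <= v; atoms true at each world — u:{A}; v:{A,B}.
u ||-/- (~B -> ~A) -> (A -> B): already at u itself, u ||- ~B -> ~A but u ||-/- A -> B.
u ||-/- A -> B: already at u itself, u ||- A but u ||-/- B.
u lacks atom B, so u ||-/- B.
So the root u does not force the formula.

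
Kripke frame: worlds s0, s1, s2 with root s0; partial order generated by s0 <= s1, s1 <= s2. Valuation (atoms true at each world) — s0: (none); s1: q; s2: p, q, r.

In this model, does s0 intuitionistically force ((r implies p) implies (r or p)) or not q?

s0 does not force ((r implies p) implies (r or p)) or not q: neither disjunct is forced at s0.
s0 does not force (r implies p) implies (r or p): already at s0 itself, s0 forces r implies p but s0 does not force r or p.
s0 does not force r or p: neither disjunct is forced at s0.
s0 lacks atom r, so s0 does not force r.

No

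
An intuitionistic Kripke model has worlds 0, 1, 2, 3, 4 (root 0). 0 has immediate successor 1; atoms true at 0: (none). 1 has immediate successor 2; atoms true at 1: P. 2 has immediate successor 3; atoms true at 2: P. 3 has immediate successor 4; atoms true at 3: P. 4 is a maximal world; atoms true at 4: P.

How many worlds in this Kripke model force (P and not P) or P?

0: does not force it — 0 does not force (P and not P) or P: neither disjunct is forced at 0.
1: forces it.
2: forces it.
3: forces it.
4: forces it.
Worlds forcing the formula: {1, 2, 3, 4}.

4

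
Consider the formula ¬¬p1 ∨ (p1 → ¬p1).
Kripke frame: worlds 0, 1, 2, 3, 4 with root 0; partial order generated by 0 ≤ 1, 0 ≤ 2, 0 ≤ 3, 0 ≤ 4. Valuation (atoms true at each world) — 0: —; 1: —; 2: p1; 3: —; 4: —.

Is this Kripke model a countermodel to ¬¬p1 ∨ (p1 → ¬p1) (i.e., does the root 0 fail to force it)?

0 ⊮ ¬¬p1 ∨ (p1 → ¬p1): neither disjunct is forced at 0.
0 ⊮ ¬¬p1 since 1 is accessible from 0 and 1 ⊩ ¬p1.
1 ⊩ ¬p1: no world accessible from 1 forces p1.
So the root 0 does not force ¬¬p1 ∨ (p1 → ¬p1); the model is a countermodel.

Yes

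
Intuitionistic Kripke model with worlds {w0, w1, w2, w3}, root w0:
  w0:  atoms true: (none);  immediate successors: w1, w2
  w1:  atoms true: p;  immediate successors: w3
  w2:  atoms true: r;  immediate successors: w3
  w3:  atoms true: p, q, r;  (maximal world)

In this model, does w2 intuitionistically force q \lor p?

No

w2 \nVdash q \lor p: neither disjunct is forced at w2.
w2 lacks atom q, so w2 \nVdash q.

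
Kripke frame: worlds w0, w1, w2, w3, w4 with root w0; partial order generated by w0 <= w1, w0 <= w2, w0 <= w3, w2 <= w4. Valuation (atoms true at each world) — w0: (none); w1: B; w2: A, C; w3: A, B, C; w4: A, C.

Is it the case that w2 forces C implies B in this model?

w2 does not force C implies B: already at w2 itself, w2 forces C but w2 does not force B.
w2 lacks atom B, so w2 does not force B.

No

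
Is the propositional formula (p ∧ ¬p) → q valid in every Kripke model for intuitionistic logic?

Yes

This is an instance of ex falso quodlibet, which is intuitionistically derivable.
No world can force both p and ¬p, so the antecedent p ∧ ¬p is never forced and the implication holds vacuously at every world.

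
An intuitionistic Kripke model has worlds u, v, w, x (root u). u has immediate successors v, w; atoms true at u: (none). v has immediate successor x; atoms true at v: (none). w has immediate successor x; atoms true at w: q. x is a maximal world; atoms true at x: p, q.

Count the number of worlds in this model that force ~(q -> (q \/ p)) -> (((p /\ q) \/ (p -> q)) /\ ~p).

u: forces it.
v: forces it.
w: forces it.
x: forces it.
Worlds forcing the formula: {u, v, w, x}.

4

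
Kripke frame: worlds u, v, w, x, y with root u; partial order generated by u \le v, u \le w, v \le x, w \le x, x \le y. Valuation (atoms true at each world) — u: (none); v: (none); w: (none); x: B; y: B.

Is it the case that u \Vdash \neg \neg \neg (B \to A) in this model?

u \Vdash \neg \neg \neg (B \to A): no world accessible from u forces \neg \neg (B \to A).

Yes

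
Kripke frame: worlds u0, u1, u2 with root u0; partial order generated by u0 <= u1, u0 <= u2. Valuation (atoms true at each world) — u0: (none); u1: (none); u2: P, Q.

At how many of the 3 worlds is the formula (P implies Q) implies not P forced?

1

u0: does not force it — u0 does not force (P implies Q) implies not P: already at u0 itself, u0 forces P implies Q but u0 does not force not P.
u1: forces it.
u2: does not force it.
Worlds forcing the formula: {u1}.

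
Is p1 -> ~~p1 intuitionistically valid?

This is double-negation introduction, which is intuitionistically derivable.
If a world forces p1 then every accessible world forces p1 (persistence), so none forces ~p1; hence ~~p1.

Yes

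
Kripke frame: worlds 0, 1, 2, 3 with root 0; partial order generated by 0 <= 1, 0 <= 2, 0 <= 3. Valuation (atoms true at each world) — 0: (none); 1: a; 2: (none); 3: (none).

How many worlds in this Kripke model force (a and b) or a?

1

0: does not force it — 0 does not force (a and b) or a: neither disjunct is forced at 0.
1: forces it.
2: does not force it — 2 does not force (a and b) or a: neither disjunct is forced at 2.
3: does not force it — 3 does not force (a and b) or a: neither disjunct is forced at 3.
Worlds forcing the formula: {1}.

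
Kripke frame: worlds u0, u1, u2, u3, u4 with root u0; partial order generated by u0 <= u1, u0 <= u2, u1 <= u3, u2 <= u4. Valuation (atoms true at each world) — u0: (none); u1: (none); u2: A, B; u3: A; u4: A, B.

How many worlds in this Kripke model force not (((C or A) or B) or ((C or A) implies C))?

0

u0: does not force it — u0 does not force not (((C or A) or B) or ((C or A) implies C)) since u2 is accessible from u0 and u2 forces ((C or A) or B) or ((C or A) implies C).
u1: does not force it.
u2: does not force it.
u3: does not force it.
u4: does not force it.
Worlds forcing the formula: { }.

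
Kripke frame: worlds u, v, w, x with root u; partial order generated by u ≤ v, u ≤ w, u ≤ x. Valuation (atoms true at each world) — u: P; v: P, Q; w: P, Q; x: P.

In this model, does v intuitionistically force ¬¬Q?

Yes

v ⊩ ¬¬Q: no world accessible from v forces ¬Q.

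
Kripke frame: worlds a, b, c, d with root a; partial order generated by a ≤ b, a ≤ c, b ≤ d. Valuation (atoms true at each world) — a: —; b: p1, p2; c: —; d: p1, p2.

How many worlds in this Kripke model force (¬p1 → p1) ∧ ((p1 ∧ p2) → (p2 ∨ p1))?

a: does not force it — a ⊮ (¬p1 → p1) ∧ ((p1 ∧ p2) → (p2 ∨ p1)) since a fails ¬p1 → p1.
b: forces it.
c: does not force it.
d: forces it.
Worlds forcing the formula: {b, d}.

2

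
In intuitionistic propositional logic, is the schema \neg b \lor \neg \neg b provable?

No

This is the weak law of excluded middle, which is not intuitionistically valid.
A Kripke countermodel: worlds s0, s1, s2; order generated by s0 \le s1, s0 \le s2; atoms true at each world — s0:{}; s1:{b}; s2:{}.
s0 \nVdash \neg b \lor \neg \neg b: neither disjunct is forced at s0.
s0 \nVdash \neg b since s1 is accessible from s0 and s1 \Vdash b.
So the root s0 does not force the formula.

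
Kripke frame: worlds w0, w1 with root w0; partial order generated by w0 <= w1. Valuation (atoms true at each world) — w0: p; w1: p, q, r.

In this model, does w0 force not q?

w0 does not force not q since w1 is accessible from w0 and w1 forces q.

No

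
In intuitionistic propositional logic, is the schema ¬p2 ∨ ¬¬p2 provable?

No

This is the weak law of excluded middle, which is not intuitionistically valid.
A Kripke countermodel: worlds a, b, c; order generated by a ≤ b, a ≤ c; atoms true at each world — a:{}; b:{p2}; c:{}.
a ⊮ ¬p2 ∨ ¬¬p2: neither disjunct is forced at a.
a ⊮ ¬p2 since b is accessible from a and b ⊩ p2.
So the root a does not force the formula.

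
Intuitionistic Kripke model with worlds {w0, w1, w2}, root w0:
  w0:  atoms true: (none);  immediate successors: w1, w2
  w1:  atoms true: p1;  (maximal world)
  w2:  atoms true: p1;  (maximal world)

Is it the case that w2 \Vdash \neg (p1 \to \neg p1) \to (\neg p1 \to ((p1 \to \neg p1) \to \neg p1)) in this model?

w2 \Vdash \neg (p1 \to \neg p1) \to (\neg p1 \to ((p1 \to \neg p1) \to \neg p1)): every world accessible from w2 that forces \neg (p1 \to \neg p1) (namely w2) also forces \neg p1 \to ((p1 \to \neg p1) \to \neg p1).

Yes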